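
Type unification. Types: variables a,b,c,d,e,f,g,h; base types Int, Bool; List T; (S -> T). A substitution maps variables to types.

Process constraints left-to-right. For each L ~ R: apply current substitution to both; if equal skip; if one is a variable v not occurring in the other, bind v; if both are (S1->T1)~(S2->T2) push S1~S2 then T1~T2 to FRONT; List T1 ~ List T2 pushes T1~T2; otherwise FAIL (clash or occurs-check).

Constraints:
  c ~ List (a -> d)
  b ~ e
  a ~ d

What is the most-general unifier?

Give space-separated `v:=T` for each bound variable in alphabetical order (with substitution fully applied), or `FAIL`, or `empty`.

step 1: unify c ~ List (a -> d)  [subst: {-} | 2 pending]
  bind c := List (a -> d)
step 2: unify b ~ e  [subst: {c:=List (a -> d)} | 1 pending]
  bind b := e
step 3: unify a ~ d  [subst: {c:=List (a -> d), b:=e} | 0 pending]
  bind a := d

Answer: a:=d b:=e c:=List (d -> d)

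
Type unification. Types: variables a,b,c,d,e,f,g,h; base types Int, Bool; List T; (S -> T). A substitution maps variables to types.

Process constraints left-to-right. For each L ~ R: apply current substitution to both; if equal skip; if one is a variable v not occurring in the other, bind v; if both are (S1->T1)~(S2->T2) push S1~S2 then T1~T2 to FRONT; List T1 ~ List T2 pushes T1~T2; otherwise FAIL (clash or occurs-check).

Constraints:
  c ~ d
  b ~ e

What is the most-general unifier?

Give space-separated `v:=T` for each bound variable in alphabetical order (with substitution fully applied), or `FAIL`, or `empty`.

step 1: unify c ~ d  [subst: {-} | 1 pending]
  bind c := d
step 2: unify b ~ e  [subst: {c:=d} | 0 pending]
  bind b := e

Answer: b:=e c:=d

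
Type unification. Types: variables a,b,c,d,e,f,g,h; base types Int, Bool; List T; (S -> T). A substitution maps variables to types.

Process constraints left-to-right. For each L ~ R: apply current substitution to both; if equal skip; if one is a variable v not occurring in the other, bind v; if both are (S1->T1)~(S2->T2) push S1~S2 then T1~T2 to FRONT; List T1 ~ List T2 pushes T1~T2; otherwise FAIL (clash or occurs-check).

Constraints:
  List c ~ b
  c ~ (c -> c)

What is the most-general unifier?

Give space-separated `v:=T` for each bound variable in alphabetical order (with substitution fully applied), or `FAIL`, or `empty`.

Answer: FAIL

Derivation:
step 1: unify List c ~ b  [subst: {-} | 1 pending]
  bind b := List c
step 2: unify c ~ (c -> c)  [subst: {b:=List c} | 0 pending]
  occurs-check fail: c in (c -> c)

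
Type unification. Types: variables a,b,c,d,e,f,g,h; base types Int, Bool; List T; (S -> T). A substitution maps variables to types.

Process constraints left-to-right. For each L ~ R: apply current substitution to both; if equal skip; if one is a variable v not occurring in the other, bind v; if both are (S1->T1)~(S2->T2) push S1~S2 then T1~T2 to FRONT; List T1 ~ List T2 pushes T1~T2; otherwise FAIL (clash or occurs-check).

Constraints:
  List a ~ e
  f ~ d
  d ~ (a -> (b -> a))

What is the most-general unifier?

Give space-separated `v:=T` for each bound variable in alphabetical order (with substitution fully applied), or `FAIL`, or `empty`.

Answer: d:=(a -> (b -> a)) e:=List a f:=(a -> (b -> a))

Derivation:
step 1: unify List a ~ e  [subst: {-} | 2 pending]
  bind e := List a
step 2: unify f ~ d  [subst: {e:=List a} | 1 pending]
  bind f := d
step 3: unify d ~ (a -> (b -> a))  [subst: {e:=List a, f:=d} | 0 pending]
  bind d := (a -> (b -> a))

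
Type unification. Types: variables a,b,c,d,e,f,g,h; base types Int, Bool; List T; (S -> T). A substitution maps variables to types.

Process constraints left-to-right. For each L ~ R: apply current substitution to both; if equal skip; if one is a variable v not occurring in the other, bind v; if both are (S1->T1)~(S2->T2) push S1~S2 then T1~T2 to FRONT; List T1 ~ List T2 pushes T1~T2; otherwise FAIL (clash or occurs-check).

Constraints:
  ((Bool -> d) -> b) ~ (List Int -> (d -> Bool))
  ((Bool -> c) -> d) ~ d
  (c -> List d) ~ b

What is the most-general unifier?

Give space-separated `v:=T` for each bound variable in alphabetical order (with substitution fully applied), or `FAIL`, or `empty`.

step 1: unify ((Bool -> d) -> b) ~ (List Int -> (d -> Bool))  [subst: {-} | 2 pending]
  -> decompose arrow: push (Bool -> d)~List Int, b~(d -> Bool)
step 2: unify (Bool -> d) ~ List Int  [subst: {-} | 3 pending]
  clash: (Bool -> d) vs List Int

Answer: FAIL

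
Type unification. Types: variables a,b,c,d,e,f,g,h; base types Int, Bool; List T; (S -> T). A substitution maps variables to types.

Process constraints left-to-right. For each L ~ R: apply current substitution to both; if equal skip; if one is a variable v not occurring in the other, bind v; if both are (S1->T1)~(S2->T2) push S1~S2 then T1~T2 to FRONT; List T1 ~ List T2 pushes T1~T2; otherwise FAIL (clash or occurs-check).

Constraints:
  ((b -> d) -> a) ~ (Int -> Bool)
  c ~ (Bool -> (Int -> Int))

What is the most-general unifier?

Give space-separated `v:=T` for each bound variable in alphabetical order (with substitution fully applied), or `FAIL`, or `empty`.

Answer: FAIL

Derivation:
step 1: unify ((b -> d) -> a) ~ (Int -> Bool)  [subst: {-} | 1 pending]
  -> decompose arrow: push (b -> d)~Int, a~Bool
step 2: unify (b -> d) ~ Int  [subst: {-} | 2 pending]
  clash: (b -> d) vs Int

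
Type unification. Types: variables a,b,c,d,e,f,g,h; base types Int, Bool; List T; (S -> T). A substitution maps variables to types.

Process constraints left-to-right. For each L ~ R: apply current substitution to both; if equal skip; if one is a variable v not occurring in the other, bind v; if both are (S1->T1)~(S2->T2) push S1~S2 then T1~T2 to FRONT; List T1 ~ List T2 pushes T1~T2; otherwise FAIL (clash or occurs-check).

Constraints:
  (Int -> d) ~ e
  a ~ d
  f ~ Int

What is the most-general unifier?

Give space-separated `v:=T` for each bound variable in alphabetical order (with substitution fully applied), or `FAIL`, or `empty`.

step 1: unify (Int -> d) ~ e  [subst: {-} | 2 pending]
  bind e := (Int -> d)
step 2: unify a ~ d  [subst: {e:=(Int -> d)} | 1 pending]
  bind a := d
step 3: unify f ~ Int  [subst: {e:=(Int -> d), a:=d} | 0 pending]
  bind f := Int

Answer: a:=d e:=(Int -> d) f:=Int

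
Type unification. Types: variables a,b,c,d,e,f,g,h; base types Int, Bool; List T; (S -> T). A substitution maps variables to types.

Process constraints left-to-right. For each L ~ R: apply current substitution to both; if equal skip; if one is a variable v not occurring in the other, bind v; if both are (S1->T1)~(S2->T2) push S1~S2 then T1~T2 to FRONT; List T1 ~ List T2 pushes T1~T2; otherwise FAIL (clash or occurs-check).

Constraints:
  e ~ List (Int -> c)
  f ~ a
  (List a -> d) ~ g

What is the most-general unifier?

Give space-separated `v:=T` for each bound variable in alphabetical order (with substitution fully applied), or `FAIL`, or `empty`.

step 1: unify e ~ List (Int -> c)  [subst: {-} | 2 pending]
  bind e := List (Int -> c)
step 2: unify f ~ a  [subst: {e:=List (Int -> c)} | 1 pending]
  bind f := a
step 3: unify (List a -> d) ~ g  [subst: {e:=List (Int -> c), f:=a} | 0 pending]
  bind g := (List a -> d)

Answer: e:=List (Int -> c) f:=a g:=(List a -> d)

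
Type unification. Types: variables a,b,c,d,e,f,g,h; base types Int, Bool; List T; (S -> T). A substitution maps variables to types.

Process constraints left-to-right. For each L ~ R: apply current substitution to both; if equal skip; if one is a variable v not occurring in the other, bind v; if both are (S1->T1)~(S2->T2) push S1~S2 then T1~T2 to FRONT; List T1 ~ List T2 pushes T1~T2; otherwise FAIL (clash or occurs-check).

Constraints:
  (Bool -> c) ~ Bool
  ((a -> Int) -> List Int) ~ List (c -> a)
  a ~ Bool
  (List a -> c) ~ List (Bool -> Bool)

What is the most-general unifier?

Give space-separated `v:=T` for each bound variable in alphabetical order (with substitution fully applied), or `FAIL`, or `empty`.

step 1: unify (Bool -> c) ~ Bool  [subst: {-} | 3 pending]
  clash: (Bool -> c) vs Bool

Answer: FAIL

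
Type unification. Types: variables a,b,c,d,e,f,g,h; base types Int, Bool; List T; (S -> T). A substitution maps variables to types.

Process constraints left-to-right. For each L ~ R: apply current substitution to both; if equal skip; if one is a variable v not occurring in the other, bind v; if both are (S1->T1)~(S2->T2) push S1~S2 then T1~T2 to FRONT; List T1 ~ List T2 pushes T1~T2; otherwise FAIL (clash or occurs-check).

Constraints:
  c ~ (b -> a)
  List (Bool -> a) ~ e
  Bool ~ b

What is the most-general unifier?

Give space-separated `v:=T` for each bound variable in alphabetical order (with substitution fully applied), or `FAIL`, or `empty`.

Answer: b:=Bool c:=(Bool -> a) e:=List (Bool -> a)

Derivation:
step 1: unify c ~ (b -> a)  [subst: {-} | 2 pending]
  bind c := (b -> a)
step 2: unify List (Bool -> a) ~ e  [subst: {c:=(b -> a)} | 1 pending]
  bind e := List (Bool -> a)
step 3: unify Bool ~ b  [subst: {c:=(b -> a), e:=List (Bool -> a)} | 0 pending]
  bind b := Bool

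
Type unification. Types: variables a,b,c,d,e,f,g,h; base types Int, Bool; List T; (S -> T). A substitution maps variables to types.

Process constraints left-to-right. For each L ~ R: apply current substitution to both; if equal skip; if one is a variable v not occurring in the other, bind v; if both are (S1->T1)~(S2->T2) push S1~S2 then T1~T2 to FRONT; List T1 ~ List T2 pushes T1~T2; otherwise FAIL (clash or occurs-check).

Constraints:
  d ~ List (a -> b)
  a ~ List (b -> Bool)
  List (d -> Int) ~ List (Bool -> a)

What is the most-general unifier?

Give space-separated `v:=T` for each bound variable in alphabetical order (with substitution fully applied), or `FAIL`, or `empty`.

step 1: unify d ~ List (a -> b)  [subst: {-} | 2 pending]
  bind d := List (a -> b)
step 2: unify a ~ List (b -> Bool)  [subst: {d:=List (a -> b)} | 1 pending]
  bind a := List (b -> Bool)
step 3: unify List (List (List (b -> Bool) -> b) -> Int) ~ List (Bool -> List (b -> Bool))  [subst: {d:=List (a -> b), a:=List (b -> Bool)} | 0 pending]
  -> decompose List: push (List (List (b -> Bool) -> b) -> Int)~(Bool -> List (b -> Bool))
step 4: unify (List (List (b -> Bool) -> b) -> Int) ~ (Bool -> List (b -> Bool))  [subst: {d:=List (a -> b), a:=List (b -> Bool)} | 0 pending]
  -> decompose arrow: push List (List (b -> Bool) -> b)~Bool, Int~List (b -> Bool)
step 5: unify List (List (b -> Bool) -> b) ~ Bool  [subst: {d:=List (a -> b), a:=List (b -> Bool)} | 1 pending]
  clash: List (List (b -> Bool) -> b) vs Bool

Answer: FAIL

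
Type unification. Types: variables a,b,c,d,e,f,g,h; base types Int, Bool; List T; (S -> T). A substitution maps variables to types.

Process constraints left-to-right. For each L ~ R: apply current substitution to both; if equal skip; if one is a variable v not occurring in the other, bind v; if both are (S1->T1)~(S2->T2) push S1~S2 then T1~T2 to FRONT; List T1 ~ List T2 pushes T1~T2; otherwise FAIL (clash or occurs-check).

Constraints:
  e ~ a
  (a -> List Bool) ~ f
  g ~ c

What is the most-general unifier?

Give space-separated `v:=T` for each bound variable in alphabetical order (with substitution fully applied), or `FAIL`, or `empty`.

step 1: unify e ~ a  [subst: {-} | 2 pending]
  bind e := a
step 2: unify (a -> List Bool) ~ f  [subst: {e:=a} | 1 pending]
  bind f := (a -> List Bool)
step 3: unify g ~ c  [subst: {e:=a, f:=(a -> List Bool)} | 0 pending]
  bind g := c

Answer: e:=a f:=(a -> List Bool) g:=c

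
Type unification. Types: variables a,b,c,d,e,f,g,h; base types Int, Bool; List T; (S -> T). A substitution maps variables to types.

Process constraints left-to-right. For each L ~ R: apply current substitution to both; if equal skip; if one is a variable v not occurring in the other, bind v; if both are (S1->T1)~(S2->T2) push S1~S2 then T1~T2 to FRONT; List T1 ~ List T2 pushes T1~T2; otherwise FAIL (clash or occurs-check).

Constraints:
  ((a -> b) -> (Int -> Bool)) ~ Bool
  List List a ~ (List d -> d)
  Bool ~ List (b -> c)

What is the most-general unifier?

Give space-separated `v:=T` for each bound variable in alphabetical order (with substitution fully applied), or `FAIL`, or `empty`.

Answer: FAIL

Derivation:
step 1: unify ((a -> b) -> (Int -> Bool)) ~ Bool  [subst: {-} | 2 pending]
  clash: ((a -> b) -> (Int -> Bool)) vs Bool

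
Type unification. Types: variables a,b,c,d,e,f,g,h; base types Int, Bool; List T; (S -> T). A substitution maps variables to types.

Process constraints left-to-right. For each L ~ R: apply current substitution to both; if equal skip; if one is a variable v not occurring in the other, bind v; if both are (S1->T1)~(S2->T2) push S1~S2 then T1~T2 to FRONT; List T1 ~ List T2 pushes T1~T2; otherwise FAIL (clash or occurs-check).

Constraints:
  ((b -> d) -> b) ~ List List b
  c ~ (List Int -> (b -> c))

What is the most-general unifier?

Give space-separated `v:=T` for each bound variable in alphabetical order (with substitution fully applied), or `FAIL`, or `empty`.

Answer: FAIL

Derivation:
step 1: unify ((b -> d) -> b) ~ List List b  [subst: {-} | 1 pending]
  clash: ((b -> d) -> b) vs List List b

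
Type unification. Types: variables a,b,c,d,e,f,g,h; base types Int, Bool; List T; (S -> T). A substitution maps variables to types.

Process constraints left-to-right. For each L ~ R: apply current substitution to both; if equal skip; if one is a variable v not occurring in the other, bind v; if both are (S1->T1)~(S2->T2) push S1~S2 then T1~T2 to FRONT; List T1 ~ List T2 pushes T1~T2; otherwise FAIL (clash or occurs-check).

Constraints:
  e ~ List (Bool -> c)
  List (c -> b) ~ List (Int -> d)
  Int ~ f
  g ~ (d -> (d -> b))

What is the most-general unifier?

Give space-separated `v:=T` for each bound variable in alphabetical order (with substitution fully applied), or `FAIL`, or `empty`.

step 1: unify e ~ List (Bool -> c)  [subst: {-} | 3 pending]
  bind e := List (Bool -> c)
step 2: unify List (c -> b) ~ List (Int -> d)  [subst: {e:=List (Bool -> c)} | 2 pending]
  -> decompose List: push (c -> b)~(Int -> d)
step 3: unify (c -> b) ~ (Int -> d)  [subst: {e:=List (Bool -> c)} | 2 pending]
  -> decompose arrow: push c~Int, b~d
step 4: unify c ~ Int  [subst: {e:=List (Bool -> c)} | 3 pending]
  bind c := Int
step 5: unify b ~ d  [subst: {e:=List (Bool -> c), c:=Int} | 2 pending]
  bind b := d
step 6: unify Int ~ f  [subst: {e:=List (Bool -> c), c:=Int, b:=d} | 1 pending]
  bind f := Int
step 7: unify g ~ (d -> (d -> d))  [subst: {e:=List (Bool -> c), c:=Int, b:=d, f:=Int} | 0 pending]
  bind g := (d -> (d -> d))

Answer: b:=d c:=Int e:=List (Bool -> Int) f:=Int g:=(d -> (d -> d))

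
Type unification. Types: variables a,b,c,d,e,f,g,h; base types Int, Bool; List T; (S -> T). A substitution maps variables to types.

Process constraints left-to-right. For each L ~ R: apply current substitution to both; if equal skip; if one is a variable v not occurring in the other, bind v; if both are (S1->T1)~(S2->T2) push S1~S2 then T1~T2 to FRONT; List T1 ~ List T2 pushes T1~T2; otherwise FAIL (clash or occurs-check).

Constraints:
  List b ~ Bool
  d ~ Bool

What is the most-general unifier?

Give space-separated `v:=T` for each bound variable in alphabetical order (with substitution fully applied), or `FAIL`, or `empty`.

Answer: FAIL

Derivation:
step 1: unify List b ~ Bool  [subst: {-} | 1 pending]
  clash: List b vs Bool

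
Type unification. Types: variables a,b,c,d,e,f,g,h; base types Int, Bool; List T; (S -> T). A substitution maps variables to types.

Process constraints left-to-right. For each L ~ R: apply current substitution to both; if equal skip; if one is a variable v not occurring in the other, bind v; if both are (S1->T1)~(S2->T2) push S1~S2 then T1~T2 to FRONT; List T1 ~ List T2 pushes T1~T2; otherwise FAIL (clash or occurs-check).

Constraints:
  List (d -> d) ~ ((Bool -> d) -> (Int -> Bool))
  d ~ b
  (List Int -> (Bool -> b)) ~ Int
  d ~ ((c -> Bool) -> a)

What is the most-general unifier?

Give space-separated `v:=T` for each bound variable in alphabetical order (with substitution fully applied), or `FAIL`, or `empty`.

Answer: FAIL

Derivation:
step 1: unify List (d -> d) ~ ((Bool -> d) -> (Int -> Bool))  [subst: {-} | 3 pending]
  clash: List (d -> d) vs ((Bool -> d) -> (Int -> Bool))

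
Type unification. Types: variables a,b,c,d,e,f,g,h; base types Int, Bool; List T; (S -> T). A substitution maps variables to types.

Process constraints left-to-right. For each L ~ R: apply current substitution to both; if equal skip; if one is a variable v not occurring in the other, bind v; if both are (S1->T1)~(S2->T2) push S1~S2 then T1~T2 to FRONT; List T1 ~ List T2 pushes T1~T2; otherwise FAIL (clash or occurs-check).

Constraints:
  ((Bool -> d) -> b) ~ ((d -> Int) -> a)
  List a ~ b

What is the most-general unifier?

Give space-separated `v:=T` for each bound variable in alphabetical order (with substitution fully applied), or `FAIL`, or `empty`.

Answer: FAIL

Derivation:
step 1: unify ((Bool -> d) -> b) ~ ((d -> Int) -> a)  [subst: {-} | 1 pending]
  -> decompose arrow: push (Bool -> d)~(d -> Int), b~a
step 2: unify (Bool -> d) ~ (d -> Int)  [subst: {-} | 2 pending]
  -> decompose arrow: push Bool~d, d~Int
step 3: unify Bool ~ d  [subst: {-} | 3 pending]
  bind d := Bool
step 4: unify Bool ~ Int  [subst: {d:=Bool} | 2 pending]
  clash: Bool vs Int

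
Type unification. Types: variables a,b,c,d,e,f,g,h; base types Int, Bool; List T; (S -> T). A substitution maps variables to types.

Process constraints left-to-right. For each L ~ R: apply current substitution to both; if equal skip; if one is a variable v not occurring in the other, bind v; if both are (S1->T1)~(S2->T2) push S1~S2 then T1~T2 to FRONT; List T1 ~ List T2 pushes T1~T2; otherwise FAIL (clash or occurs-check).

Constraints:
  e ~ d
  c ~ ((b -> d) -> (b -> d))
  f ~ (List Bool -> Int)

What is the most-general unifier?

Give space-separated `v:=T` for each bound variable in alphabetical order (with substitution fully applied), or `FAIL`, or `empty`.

step 1: unify e ~ d  [subst: {-} | 2 pending]
  bind e := d
step 2: unify c ~ ((b -> d) -> (b -> d))  [subst: {e:=d} | 1 pending]
  bind c := ((b -> d) -> (b -> d))
step 3: unify f ~ (List Bool -> Int)  [subst: {e:=d, c:=((b -> d) -> (b -> d))} | 0 pending]
  bind f := (List Bool -> Int)

Answer: c:=((b -> d) -> (b -> d)) e:=d f:=(List Bool -> Int)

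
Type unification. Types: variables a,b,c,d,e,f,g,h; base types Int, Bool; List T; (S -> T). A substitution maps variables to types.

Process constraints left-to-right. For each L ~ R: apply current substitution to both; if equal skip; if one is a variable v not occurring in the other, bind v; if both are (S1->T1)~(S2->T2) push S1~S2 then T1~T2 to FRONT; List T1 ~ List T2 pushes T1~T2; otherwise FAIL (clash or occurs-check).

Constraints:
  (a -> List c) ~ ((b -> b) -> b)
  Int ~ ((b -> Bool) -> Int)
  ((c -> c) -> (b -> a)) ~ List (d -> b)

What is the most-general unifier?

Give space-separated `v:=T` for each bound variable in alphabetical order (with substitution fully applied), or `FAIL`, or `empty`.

Answer: FAIL

Derivation:
step 1: unify (a -> List c) ~ ((b -> b) -> b)  [subst: {-} | 2 pending]
  -> decompose arrow: push a~(b -> b), List c~b
step 2: unify a ~ (b -> b)  [subst: {-} | 3 pending]
  bind a := (b -> b)
step 3: unify List c ~ b  [subst: {a:=(b -> b)} | 2 pending]
  bind b := List c
step 4: unify Int ~ ((List c -> Bool) -> Int)  [subst: {a:=(b -> b), b:=List c} | 1 pending]
  clash: Int vs ((List c -> Bool) -> Int)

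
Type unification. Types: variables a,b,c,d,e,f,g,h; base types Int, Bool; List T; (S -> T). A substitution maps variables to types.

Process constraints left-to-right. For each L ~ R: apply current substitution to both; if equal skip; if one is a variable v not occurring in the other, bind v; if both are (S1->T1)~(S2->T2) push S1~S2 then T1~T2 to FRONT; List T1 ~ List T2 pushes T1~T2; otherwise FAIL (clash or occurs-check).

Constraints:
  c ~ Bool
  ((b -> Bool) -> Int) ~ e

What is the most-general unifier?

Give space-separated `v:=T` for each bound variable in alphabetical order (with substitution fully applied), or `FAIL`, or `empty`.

Answer: c:=Bool e:=((b -> Bool) -> Int)

Derivation:
step 1: unify c ~ Bool  [subst: {-} | 1 pending]
  bind c := Bool
step 2: unify ((b -> Bool) -> Int) ~ e  [subst: {c:=Bool} | 0 pending]
  bind e := ((b -> Bool) -> Int)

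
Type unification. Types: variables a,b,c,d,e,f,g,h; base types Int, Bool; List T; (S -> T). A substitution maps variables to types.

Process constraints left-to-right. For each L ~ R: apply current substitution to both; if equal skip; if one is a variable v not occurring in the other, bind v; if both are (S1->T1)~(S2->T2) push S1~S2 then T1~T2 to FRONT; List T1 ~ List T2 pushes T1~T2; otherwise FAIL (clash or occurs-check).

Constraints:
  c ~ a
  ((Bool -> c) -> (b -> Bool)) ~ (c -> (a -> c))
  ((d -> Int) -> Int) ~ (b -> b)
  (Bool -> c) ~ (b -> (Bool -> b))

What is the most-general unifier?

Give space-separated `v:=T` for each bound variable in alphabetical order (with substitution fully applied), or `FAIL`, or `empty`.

step 1: unify c ~ a  [subst: {-} | 3 pending]
  bind c := a
step 2: unify ((Bool -> a) -> (b -> Bool)) ~ (a -> (a -> a))  [subst: {c:=a} | 2 pending]
  -> decompose arrow: push (Bool -> a)~a, (b -> Bool)~(a -> a)
step 3: unify (Bool -> a) ~ a  [subst: {c:=a} | 3 pending]
  occurs-check fail

Answer: FAIL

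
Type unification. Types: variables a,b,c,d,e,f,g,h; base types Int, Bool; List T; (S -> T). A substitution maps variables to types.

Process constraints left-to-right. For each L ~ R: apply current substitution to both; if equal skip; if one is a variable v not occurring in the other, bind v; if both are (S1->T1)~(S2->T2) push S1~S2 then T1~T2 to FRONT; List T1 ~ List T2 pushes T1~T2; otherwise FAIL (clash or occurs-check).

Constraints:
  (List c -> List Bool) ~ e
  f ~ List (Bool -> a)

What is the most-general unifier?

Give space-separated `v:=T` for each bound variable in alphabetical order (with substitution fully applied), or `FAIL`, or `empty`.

step 1: unify (List c -> List Bool) ~ e  [subst: {-} | 1 pending]
  bind e := (List c -> List Bool)
step 2: unify f ~ List (Bool -> a)  [subst: {e:=(List c -> List Bool)} | 0 pending]
  bind f := List (Bool -> a)

Answer: e:=(List c -> List Bool) f:=List (Bool -> a)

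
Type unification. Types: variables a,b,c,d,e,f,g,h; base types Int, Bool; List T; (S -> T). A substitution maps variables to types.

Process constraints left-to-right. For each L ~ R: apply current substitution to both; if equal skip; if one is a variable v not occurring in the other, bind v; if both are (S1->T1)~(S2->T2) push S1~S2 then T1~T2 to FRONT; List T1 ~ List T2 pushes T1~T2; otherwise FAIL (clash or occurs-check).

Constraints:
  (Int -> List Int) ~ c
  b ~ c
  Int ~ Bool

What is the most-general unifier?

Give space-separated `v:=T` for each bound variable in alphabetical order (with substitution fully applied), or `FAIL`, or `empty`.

Answer: FAIL

Derivation:
step 1: unify (Int -> List Int) ~ c  [subst: {-} | 2 pending]
  bind c := (Int -> List Int)
step 2: unify b ~ (Int -> List Int)  [subst: {c:=(Int -> List Int)} | 1 pending]
  bind b := (Int -> List Int)
step 3: unify Int ~ Bool  [subst: {c:=(Int -> List Int), b:=(Int -> List Int)} | 0 pending]
  clash: Int vs Bool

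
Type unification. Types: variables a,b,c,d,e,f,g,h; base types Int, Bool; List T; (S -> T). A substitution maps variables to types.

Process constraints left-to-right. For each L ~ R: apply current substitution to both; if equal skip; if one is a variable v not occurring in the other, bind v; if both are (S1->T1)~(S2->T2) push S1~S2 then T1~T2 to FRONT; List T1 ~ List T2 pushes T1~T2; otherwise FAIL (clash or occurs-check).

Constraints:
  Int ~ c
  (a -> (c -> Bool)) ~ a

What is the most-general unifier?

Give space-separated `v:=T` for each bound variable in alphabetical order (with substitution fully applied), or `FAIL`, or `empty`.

step 1: unify Int ~ c  [subst: {-} | 1 pending]
  bind c := Int
step 2: unify (a -> (Int -> Bool)) ~ a  [subst: {c:=Int} | 0 pending]
  occurs-check fail

Answer: FAIL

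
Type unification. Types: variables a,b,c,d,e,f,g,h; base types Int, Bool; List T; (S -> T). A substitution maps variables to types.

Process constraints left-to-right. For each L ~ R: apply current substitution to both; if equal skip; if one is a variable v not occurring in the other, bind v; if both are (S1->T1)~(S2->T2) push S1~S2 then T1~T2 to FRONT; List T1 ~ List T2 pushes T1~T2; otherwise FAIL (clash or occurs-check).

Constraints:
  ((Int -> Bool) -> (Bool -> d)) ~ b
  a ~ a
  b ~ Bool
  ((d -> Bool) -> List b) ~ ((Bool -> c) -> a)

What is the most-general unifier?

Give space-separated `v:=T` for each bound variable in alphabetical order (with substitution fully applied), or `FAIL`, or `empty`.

step 1: unify ((Int -> Bool) -> (Bool -> d)) ~ b  [subst: {-} | 3 pending]
  bind b := ((Int -> Bool) -> (Bool -> d))
step 2: unify a ~ a  [subst: {b:=((Int -> Bool) -> (Bool -> d))} | 2 pending]
  -> identical, skip
step 3: unify ((Int -> Bool) -> (Bool -> d)) ~ Bool  [subst: {b:=((Int -> Bool) -> (Bool -> d))} | 1 pending]
  clash: ((Int -> Bool) -> (Bool -> d)) vs Bool

Answer: FAIL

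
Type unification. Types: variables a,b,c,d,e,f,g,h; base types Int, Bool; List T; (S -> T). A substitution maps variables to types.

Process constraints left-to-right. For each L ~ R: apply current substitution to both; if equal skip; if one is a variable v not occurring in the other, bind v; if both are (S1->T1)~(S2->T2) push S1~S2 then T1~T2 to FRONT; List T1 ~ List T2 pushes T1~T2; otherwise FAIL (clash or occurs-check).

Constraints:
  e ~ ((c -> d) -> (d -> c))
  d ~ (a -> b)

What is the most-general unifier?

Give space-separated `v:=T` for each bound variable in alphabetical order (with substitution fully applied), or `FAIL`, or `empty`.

Answer: d:=(a -> b) e:=((c -> (a -> b)) -> ((a -> b) -> c))

Derivation:
step 1: unify e ~ ((c -> d) -> (d -> c))  [subst: {-} | 1 pending]
  bind e := ((c -> d) -> (d -> c))
step 2: unify d ~ (a -> b)  [subst: {e:=((c -> d) -> (d -> c))} | 0 pending]
  bind d := (a -> b)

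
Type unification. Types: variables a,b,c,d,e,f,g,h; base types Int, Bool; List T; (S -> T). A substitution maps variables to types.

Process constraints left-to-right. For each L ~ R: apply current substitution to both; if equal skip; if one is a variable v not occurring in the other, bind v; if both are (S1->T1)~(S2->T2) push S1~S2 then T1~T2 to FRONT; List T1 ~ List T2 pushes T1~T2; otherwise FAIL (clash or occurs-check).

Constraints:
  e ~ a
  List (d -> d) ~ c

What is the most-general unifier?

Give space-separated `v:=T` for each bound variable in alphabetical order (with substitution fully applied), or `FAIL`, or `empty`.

step 1: unify e ~ a  [subst: {-} | 1 pending]
  bind e := a
step 2: unify List (d -> d) ~ c  [subst: {e:=a} | 0 pending]
  bind c := List (d -> d)

Answer: c:=List (d -> d) e:=a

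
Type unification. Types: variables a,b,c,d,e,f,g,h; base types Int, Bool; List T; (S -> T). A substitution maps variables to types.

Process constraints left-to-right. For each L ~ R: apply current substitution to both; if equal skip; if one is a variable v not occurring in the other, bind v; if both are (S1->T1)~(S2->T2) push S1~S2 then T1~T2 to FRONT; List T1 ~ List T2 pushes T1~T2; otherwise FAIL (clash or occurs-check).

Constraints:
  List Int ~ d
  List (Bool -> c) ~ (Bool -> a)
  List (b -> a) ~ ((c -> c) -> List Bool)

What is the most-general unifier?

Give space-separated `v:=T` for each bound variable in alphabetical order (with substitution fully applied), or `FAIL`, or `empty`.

step 1: unify List Int ~ d  [subst: {-} | 2 pending]
  bind d := List Int
step 2: unify List (Bool -> c) ~ (Bool -> a)  [subst: {d:=List Int} | 1 pending]
  clash: List (Bool -> c) vs (Bool -> a)

Answer: FAIL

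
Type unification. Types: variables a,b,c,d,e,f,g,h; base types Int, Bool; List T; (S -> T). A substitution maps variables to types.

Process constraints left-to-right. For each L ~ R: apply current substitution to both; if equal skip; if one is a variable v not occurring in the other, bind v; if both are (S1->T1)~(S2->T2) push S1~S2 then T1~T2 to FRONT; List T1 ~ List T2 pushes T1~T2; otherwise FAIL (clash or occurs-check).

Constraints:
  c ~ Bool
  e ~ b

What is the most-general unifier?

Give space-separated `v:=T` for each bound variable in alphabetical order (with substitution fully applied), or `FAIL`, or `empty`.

Answer: c:=Bool e:=b

Derivation:
step 1: unify c ~ Bool  [subst: {-} | 1 pending]
  bind c := Bool
step 2: unify e ~ b  [subst: {c:=Bool} | 0 pending]
  bind e := b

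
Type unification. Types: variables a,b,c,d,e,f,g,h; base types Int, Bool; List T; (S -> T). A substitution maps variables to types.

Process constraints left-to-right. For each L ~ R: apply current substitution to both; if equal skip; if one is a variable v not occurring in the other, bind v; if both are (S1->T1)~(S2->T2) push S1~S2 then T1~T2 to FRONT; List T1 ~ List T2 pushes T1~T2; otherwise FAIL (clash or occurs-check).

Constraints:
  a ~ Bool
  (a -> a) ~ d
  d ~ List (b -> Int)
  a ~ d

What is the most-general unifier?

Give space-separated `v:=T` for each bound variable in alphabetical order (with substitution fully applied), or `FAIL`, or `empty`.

step 1: unify a ~ Bool  [subst: {-} | 3 pending]
  bind a := Bool
step 2: unify (Bool -> Bool) ~ d  [subst: {a:=Bool} | 2 pending]
  bind d := (Bool -> Bool)
step 3: unify (Bool -> Bool) ~ List (b -> Int)  [subst: {a:=Bool, d:=(Bool -> Bool)} | 1 pending]
  clash: (Bool -> Bool) vs List (b -> Int)

Answer: FAIL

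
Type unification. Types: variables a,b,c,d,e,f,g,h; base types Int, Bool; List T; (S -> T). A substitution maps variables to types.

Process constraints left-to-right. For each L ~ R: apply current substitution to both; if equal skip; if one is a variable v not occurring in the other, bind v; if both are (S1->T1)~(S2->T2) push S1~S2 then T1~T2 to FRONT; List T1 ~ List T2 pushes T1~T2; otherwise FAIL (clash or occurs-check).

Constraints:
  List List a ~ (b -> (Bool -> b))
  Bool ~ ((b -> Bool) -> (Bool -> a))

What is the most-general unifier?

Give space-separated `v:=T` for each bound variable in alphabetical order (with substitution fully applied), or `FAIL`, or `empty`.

Answer: FAIL

Derivation:
step 1: unify List List a ~ (b -> (Bool -> b))  [subst: {-} | 1 pending]
  clash: List List a vs (b -> (Bool -> b))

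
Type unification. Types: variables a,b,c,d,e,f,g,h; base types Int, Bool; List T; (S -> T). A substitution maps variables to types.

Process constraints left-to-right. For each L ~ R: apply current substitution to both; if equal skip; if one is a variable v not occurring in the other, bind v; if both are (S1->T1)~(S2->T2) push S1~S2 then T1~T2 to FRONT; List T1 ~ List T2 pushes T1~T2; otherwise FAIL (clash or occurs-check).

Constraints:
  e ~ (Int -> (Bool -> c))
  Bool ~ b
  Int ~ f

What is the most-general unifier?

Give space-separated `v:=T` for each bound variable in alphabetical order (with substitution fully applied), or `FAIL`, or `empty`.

step 1: unify e ~ (Int -> (Bool -> c))  [subst: {-} | 2 pending]
  bind e := (Int -> (Bool -> c))
step 2: unify Bool ~ b  [subst: {e:=(Int -> (Bool -> c))} | 1 pending]
  bind b := Bool
step 3: unify Int ~ f  [subst: {e:=(Int -> (Bool -> c)), b:=Bool} | 0 pending]
  bind f := Int

Answer: b:=Bool e:=(Int -> (Bool -> c)) f:=Int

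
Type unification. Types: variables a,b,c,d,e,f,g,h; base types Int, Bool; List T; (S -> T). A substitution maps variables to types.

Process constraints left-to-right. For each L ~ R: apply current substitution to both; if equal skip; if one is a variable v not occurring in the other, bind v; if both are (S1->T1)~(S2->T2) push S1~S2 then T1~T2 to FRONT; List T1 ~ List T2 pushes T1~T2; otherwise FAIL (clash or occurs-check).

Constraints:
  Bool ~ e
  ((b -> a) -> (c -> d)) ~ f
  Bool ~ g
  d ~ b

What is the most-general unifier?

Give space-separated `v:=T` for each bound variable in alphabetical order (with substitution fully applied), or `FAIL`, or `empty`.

Answer: d:=b e:=Bool f:=((b -> a) -> (c -> b)) g:=Bool

Derivation:
step 1: unify Bool ~ e  [subst: {-} | 3 pending]
  bind e := Bool
step 2: unify ((b -> a) -> (c -> d)) ~ f  [subst: {e:=Bool} | 2 pending]
  bind f := ((b -> a) -> (c -> d))
step 3: unify Bool ~ g  [subst: {e:=Bool, f:=((b -> a) -> (c -> d))} | 1 pending]
  bind g := Bool
step 4: unify d ~ b  [subst: {e:=Bool, f:=((b -> a) -> (c -> d)), g:=Bool} | 0 pending]
  bind d := b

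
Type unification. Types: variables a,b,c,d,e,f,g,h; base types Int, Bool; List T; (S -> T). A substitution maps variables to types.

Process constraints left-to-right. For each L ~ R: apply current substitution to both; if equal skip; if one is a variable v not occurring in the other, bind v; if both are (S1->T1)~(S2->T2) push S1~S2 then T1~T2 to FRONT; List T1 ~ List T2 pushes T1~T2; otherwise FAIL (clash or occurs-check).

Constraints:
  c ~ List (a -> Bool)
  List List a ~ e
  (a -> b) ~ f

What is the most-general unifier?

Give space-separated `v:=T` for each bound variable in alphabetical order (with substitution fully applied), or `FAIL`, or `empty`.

step 1: unify c ~ List (a -> Bool)  [subst: {-} | 2 pending]
  bind c := List (a -> Bool)
step 2: unify List List a ~ e  [subst: {c:=List (a -> Bool)} | 1 pending]
  bind e := List List a
step 3: unify (a -> b) ~ f  [subst: {c:=List (a -> Bool), e:=List List a} | 0 pending]
  bind f := (a -> b)

Answer: c:=List (a -> Bool) e:=List List a f:=(a -> b)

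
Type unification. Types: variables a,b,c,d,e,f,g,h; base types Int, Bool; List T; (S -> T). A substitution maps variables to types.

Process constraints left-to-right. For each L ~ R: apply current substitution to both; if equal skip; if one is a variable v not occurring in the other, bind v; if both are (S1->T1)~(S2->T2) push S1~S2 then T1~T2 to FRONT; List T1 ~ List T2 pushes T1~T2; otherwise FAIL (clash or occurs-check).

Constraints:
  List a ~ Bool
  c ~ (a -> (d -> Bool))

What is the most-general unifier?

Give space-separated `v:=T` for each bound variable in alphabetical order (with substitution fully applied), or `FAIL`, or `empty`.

step 1: unify List a ~ Bool  [subst: {-} | 1 pending]
  clash: List a vs Bool

Answer: FAIL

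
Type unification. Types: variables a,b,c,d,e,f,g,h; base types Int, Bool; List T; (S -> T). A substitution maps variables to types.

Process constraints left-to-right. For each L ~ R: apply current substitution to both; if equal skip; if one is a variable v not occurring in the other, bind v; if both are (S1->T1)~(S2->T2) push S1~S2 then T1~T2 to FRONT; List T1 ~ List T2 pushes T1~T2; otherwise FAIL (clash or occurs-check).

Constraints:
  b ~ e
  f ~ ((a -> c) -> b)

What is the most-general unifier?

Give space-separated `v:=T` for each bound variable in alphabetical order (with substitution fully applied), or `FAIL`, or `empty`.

Answer: b:=e f:=((a -> c) -> e)

Derivation:
step 1: unify b ~ e  [subst: {-} | 1 pending]
  bind b := e
step 2: unify f ~ ((a -> c) -> e)  [subst: {b:=e} | 0 pending]
  bind f := ((a -> c) -> e)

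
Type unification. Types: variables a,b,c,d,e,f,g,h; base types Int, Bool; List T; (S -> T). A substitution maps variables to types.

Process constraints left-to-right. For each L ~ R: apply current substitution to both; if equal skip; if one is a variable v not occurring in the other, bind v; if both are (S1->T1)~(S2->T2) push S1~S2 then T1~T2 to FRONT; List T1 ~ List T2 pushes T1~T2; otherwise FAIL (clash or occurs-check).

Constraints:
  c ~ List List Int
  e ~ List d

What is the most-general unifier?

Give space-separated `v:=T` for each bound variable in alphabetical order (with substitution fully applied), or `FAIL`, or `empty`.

step 1: unify c ~ List List Int  [subst: {-} | 1 pending]
  bind c := List List Int
step 2: unify e ~ List d  [subst: {c:=List List Int} | 0 pending]
  bind e := List d

Answer: c:=List List Int e:=List d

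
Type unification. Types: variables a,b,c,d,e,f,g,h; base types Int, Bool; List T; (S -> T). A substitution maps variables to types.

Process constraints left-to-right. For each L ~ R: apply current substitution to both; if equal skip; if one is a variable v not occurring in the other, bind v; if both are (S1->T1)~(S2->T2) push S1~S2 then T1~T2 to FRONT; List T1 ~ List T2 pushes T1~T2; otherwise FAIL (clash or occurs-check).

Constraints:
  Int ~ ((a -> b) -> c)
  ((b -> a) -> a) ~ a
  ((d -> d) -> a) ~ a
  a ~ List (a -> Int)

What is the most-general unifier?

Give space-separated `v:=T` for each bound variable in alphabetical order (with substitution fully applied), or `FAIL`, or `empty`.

Answer: FAIL

Derivation:
step 1: unify Int ~ ((a -> b) -> c)  [subst: {-} | 3 pending]
  clash: Int vs ((a -> b) -> c)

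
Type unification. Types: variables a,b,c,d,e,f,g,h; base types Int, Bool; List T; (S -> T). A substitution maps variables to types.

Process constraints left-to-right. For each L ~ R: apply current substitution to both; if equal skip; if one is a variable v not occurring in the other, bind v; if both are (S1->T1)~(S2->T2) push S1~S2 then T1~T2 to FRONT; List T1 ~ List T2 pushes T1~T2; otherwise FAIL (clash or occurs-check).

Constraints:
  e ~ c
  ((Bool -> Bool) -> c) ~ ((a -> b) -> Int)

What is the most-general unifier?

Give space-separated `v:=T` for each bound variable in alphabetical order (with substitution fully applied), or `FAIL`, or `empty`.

step 1: unify e ~ c  [subst: {-} | 1 pending]
  bind e := c
step 2: unify ((Bool -> Bool) -> c) ~ ((a -> b) -> Int)  [subst: {e:=c} | 0 pending]
  -> decompose arrow: push (Bool -> Bool)~(a -> b), c~Int
step 3: unify (Bool -> Bool) ~ (a -> b)  [subst: {e:=c} | 1 pending]
  -> decompose arrow: push Bool~a, Bool~b
step 4: unify Bool ~ a  [subst: {e:=c} | 2 pending]
  bind a := Bool
step 5: unify Bool ~ b  [subst: {e:=c, a:=Bool} | 1 pending]
  bind b := Bool
step 6: unify c ~ Int  [subst: {e:=c, a:=Bool, b:=Bool} | 0 pending]
  bind c := Int

Answer: a:=Bool b:=Bool c:=Int e:=Int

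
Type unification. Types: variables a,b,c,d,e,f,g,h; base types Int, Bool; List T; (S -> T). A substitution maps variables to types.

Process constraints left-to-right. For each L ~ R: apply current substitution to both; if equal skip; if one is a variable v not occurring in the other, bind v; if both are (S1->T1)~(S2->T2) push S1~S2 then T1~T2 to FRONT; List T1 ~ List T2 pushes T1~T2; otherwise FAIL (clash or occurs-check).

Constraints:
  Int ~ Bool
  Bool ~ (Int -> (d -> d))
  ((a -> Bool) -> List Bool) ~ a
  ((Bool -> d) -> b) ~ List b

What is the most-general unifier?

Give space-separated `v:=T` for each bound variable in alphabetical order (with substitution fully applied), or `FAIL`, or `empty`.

step 1: unify Int ~ Bool  [subst: {-} | 3 pending]
  clash: Int vs Bool

Answer: FAIL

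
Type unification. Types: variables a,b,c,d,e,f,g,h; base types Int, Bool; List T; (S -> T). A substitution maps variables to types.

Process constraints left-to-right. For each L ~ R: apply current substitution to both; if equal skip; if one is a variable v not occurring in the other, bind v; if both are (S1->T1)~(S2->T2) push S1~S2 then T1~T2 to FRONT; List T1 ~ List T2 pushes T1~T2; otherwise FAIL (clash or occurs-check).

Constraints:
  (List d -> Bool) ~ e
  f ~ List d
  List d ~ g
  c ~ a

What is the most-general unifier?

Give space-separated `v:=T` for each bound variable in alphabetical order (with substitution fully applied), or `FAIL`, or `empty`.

step 1: unify (List d -> Bool) ~ e  [subst: {-} | 3 pending]
  bind e := (List d -> Bool)
step 2: unify f ~ List d  [subst: {e:=(List d -> Bool)} | 2 pending]
  bind f := List d
step 3: unify List d ~ g  [subst: {e:=(List d -> Bool), f:=List d} | 1 pending]
  bind g := List d
step 4: unify c ~ a  [subst: {e:=(List d -> Bool), f:=List d, g:=List d} | 0 pending]
  bind c := a

Answer: c:=a e:=(List d -> Bool) f:=List d g:=List d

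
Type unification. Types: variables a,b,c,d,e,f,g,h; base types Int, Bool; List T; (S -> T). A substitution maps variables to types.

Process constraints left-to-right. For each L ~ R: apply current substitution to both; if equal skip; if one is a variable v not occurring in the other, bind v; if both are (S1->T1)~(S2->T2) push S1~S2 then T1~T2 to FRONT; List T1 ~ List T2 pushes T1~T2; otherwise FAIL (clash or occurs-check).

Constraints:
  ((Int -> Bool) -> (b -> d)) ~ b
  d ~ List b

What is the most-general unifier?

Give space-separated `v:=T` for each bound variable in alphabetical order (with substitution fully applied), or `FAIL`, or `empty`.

step 1: unify ((Int -> Bool) -> (b -> d)) ~ b  [subst: {-} | 1 pending]
  occurs-check fail

Answer: FAIL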